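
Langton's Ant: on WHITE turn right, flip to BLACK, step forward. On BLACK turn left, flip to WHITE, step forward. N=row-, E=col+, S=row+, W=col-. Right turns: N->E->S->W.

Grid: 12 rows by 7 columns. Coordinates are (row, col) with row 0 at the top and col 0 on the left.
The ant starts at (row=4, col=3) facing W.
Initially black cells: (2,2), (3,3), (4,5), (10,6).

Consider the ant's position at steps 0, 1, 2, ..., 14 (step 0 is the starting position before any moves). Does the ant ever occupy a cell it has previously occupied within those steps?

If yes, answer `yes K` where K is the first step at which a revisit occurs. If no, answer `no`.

Step 1: on WHITE (4,3): turn R to N, flip to black, move to (3,3). |black|=5 — new cell
Step 2: on BLACK (3,3): turn L to W, flip to white, move to (3,2). |black|=4 — new cell
Step 3: on WHITE (3,2): turn R to N, flip to black, move to (2,2). |black|=5 — new cell
Step 4: on BLACK (2,2): turn L to W, flip to white, move to (2,1). |black|=4 — new cell
Step 5: on WHITE (2,1): turn R to N, flip to black, move to (1,1). |black|=5 — new cell
Step 6: on WHITE (1,1): turn R to E, flip to black, move to (1,2). |black|=6 — new cell
Step 7: on WHITE (1,2): turn R to S, flip to black, move to (2,2). |black|=7 — REVISIT

Answer: yes 7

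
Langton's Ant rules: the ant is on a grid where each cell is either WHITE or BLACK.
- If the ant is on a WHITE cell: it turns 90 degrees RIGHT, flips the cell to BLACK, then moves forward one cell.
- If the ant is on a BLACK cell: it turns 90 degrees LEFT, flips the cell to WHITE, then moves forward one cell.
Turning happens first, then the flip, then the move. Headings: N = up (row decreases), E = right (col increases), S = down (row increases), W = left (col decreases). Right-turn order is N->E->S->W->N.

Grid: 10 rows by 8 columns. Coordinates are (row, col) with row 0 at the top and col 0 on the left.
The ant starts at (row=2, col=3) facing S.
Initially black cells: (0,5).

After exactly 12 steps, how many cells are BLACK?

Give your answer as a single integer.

Step 1: on WHITE (2,3): turn R to W, flip to black, move to (2,2). |black|=2
Step 2: on WHITE (2,2): turn R to N, flip to black, move to (1,2). |black|=3
Step 3: on WHITE (1,2): turn R to E, flip to black, move to (1,3). |black|=4
Step 4: on WHITE (1,3): turn R to S, flip to black, move to (2,3). |black|=5
Step 5: on BLACK (2,3): turn L to E, flip to white, move to (2,4). |black|=4
Step 6: on WHITE (2,4): turn R to S, flip to black, move to (3,4). |black|=5
Step 7: on WHITE (3,4): turn R to W, flip to black, move to (3,3). |black|=6
Step 8: on WHITE (3,3): turn R to N, flip to black, move to (2,3). |black|=7
Step 9: on WHITE (2,3): turn R to E, flip to black, move to (2,4). |black|=8
Step 10: on BLACK (2,4): turn L to N, flip to white, move to (1,4). |black|=7
Step 11: on WHITE (1,4): turn R to E, flip to black, move to (1,5). |black|=8
Step 12: on WHITE (1,5): turn R to S, flip to black, move to (2,5). |black|=9

Answer: 9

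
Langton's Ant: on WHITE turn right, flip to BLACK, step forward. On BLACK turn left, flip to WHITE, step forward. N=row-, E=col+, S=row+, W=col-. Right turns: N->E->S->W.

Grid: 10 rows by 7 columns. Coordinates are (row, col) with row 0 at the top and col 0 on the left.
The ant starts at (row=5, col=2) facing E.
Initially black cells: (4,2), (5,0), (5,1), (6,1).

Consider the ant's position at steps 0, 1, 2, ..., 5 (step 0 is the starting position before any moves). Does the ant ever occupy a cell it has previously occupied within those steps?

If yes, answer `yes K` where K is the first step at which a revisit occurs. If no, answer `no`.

Answer: no

Derivation:
Step 1: on WHITE (5,2): turn R to S, flip to black, move to (6,2). |black|=5 — new cell
Step 2: on WHITE (6,2): turn R to W, flip to black, move to (6,1). |black|=6 — new cell
Step 3: on BLACK (6,1): turn L to S, flip to white, move to (7,1). |black|=5 — new cell
Step 4: on WHITE (7,1): turn R to W, flip to black, move to (7,0). |black|=6 — new cell
Step 5: on WHITE (7,0): turn R to N, flip to black, move to (6,0). |black|=7 — new cell
No revisit within 5 steps.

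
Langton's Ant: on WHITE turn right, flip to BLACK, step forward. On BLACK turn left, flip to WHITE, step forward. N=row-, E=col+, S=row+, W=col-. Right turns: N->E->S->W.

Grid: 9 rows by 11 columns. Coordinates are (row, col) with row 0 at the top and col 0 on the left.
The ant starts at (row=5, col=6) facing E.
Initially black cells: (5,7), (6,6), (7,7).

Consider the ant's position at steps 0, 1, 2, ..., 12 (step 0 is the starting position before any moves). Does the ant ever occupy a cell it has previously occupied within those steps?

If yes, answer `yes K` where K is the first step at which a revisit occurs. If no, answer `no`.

Answer: yes 7

Derivation:
Step 1: on WHITE (5,6): turn R to S, flip to black, move to (6,6). |black|=4 — new cell
Step 2: on BLACK (6,6): turn L to E, flip to white, move to (6,7). |black|=3 — new cell
Step 3: on WHITE (6,7): turn R to S, flip to black, move to (7,7). |black|=4 — new cell
Step 4: on BLACK (7,7): turn L to E, flip to white, move to (7,8). |black|=3 — new cell
Step 5: on WHITE (7,8): turn R to S, flip to black, move to (8,8). |black|=4 — new cell
Step 6: on WHITE (8,8): turn R to W, flip to black, move to (8,7). |black|=5 — new cell
Step 7: on WHITE (8,7): turn R to N, flip to black, move to (7,7). |black|=6 — REVISIT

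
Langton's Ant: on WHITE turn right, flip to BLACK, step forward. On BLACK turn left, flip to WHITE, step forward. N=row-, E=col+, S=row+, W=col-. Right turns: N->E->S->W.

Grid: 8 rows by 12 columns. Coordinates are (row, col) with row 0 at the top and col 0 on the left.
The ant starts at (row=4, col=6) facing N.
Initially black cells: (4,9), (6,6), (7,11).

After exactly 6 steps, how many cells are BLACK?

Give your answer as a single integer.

Step 1: on WHITE (4,6): turn R to E, flip to black, move to (4,7). |black|=4
Step 2: on WHITE (4,7): turn R to S, flip to black, move to (5,7). |black|=5
Step 3: on WHITE (5,7): turn R to W, flip to black, move to (5,6). |black|=6
Step 4: on WHITE (5,6): turn R to N, flip to black, move to (4,6). |black|=7
Step 5: on BLACK (4,6): turn L to W, flip to white, move to (4,5). |black|=6
Step 6: on WHITE (4,5): turn R to N, flip to black, move to (3,5). |black|=7

Answer: 7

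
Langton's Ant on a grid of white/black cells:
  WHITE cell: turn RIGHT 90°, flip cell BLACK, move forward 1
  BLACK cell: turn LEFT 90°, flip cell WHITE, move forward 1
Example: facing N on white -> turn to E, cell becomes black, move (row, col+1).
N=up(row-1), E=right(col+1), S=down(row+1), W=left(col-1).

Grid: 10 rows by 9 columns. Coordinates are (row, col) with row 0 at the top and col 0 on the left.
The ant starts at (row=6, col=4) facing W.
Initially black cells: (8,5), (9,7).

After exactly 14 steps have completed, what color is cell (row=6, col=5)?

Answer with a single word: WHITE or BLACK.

Answer: BLACK

Derivation:
Step 1: on WHITE (6,4): turn R to N, flip to black, move to (5,4). |black|=3
Step 2: on WHITE (5,4): turn R to E, flip to black, move to (5,5). |black|=4
Step 3: on WHITE (5,5): turn R to S, flip to black, move to (6,5). |black|=5
Step 4: on WHITE (6,5): turn R to W, flip to black, move to (6,4). |black|=6
Step 5: on BLACK (6,4): turn L to S, flip to white, move to (7,4). |black|=5
Step 6: on WHITE (7,4): turn R to W, flip to black, move to (7,3). |black|=6
Step 7: on WHITE (7,3): turn R to N, flip to black, move to (6,3). |black|=7
Step 8: on WHITE (6,3): turn R to E, flip to black, move to (6,4). |black|=8
Step 9: on WHITE (6,4): turn R to S, flip to black, move to (7,4). |black|=9
Step 10: on BLACK (7,4): turn L to E, flip to white, move to (7,5). |black|=8
Step 11: on WHITE (7,5): turn R to S, flip to black, move to (8,5). |black|=9
Step 12: on BLACK (8,5): turn L to E, flip to white, move to (8,6). |black|=8
Step 13: on WHITE (8,6): turn R to S, flip to black, move to (9,6). |black|=9
Step 14: on WHITE (9,6): turn R to W, flip to black, move to (9,5). |black|=10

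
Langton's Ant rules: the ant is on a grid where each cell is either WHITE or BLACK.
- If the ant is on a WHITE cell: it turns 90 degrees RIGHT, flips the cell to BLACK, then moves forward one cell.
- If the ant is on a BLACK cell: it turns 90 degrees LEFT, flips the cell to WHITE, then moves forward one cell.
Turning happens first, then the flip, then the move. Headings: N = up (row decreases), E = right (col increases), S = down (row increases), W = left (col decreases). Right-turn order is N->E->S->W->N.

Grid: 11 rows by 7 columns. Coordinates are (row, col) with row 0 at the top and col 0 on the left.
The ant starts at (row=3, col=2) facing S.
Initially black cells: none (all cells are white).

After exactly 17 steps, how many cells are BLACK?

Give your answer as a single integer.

Step 1: on WHITE (3,2): turn R to W, flip to black, move to (3,1). |black|=1
Step 2: on WHITE (3,1): turn R to N, flip to black, move to (2,1). |black|=2
Step 3: on WHITE (2,1): turn R to E, flip to black, move to (2,2). |black|=3
Step 4: on WHITE (2,2): turn R to S, flip to black, move to (3,2). |black|=4
Step 5: on BLACK (3,2): turn L to E, flip to white, move to (3,3). |black|=3
Step 6: on WHITE (3,3): turn R to S, flip to black, move to (4,3). |black|=4
Step 7: on WHITE (4,3): turn R to W, flip to black, move to (4,2). |black|=5
Step 8: on WHITE (4,2): turn R to N, flip to black, move to (3,2). |black|=6
Step 9: on WHITE (3,2): turn R to E, flip to black, move to (3,3). |black|=7
Step 10: on BLACK (3,3): turn L to N, flip to white, move to (2,3). |black|=6
Step 11: on WHITE (2,3): turn R to E, flip to black, move to (2,4). |black|=7
Step 12: on WHITE (2,4): turn R to S, flip to black, move to (3,4). |black|=8
Step 13: on WHITE (3,4): turn R to W, flip to black, move to (3,3). |black|=9
Step 14: on WHITE (3,3): turn R to N, flip to black, move to (2,3). |black|=10
Step 15: on BLACK (2,3): turn L to W, flip to white, move to (2,2). |black|=9
Step 16: on BLACK (2,2): turn L to S, flip to white, move to (3,2). |black|=8
Step 17: on BLACK (3,2): turn L to E, flip to white, move to (3,3). |black|=7

Answer: 7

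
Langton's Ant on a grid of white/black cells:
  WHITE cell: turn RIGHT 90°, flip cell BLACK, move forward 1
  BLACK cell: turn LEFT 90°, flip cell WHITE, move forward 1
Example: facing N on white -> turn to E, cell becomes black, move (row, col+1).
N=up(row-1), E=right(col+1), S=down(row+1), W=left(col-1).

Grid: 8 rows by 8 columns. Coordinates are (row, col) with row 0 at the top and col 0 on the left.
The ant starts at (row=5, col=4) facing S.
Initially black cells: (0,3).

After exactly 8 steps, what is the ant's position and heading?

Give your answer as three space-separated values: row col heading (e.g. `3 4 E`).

Answer: 5 4 N

Derivation:
Step 1: on WHITE (5,4): turn R to W, flip to black, move to (5,3). |black|=2
Step 2: on WHITE (5,3): turn R to N, flip to black, move to (4,3). |black|=3
Step 3: on WHITE (4,3): turn R to E, flip to black, move to (4,4). |black|=4
Step 4: on WHITE (4,4): turn R to S, flip to black, move to (5,4). |black|=5
Step 5: on BLACK (5,4): turn L to E, flip to white, move to (5,5). |black|=4
Step 6: on WHITE (5,5): turn R to S, flip to black, move to (6,5). |black|=5
Step 7: on WHITE (6,5): turn R to W, flip to black, move to (6,4). |black|=6
Step 8: on WHITE (6,4): turn R to N, flip to black, move to (5,4). |black|=7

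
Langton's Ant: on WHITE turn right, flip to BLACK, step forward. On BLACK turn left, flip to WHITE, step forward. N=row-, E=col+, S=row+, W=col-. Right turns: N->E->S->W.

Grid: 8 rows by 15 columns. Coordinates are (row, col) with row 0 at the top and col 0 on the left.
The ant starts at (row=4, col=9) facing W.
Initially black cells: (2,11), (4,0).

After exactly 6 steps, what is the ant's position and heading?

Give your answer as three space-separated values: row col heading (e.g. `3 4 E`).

Answer: 5 8 W

Derivation:
Step 1: on WHITE (4,9): turn R to N, flip to black, move to (3,9). |black|=3
Step 2: on WHITE (3,9): turn R to E, flip to black, move to (3,10). |black|=4
Step 3: on WHITE (3,10): turn R to S, flip to black, move to (4,10). |black|=5
Step 4: on WHITE (4,10): turn R to W, flip to black, move to (4,9). |black|=6
Step 5: on BLACK (4,9): turn L to S, flip to white, move to (5,9). |black|=5
Step 6: on WHITE (5,9): turn R to W, flip to black, move to (5,8). |black|=6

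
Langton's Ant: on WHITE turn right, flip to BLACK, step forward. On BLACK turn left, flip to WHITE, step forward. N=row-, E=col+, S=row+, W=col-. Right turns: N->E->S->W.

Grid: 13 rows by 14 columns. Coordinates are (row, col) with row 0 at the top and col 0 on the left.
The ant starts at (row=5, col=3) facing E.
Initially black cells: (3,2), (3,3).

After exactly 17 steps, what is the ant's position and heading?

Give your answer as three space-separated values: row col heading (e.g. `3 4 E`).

Step 1: on WHITE (5,3): turn R to S, flip to black, move to (6,3). |black|=3
Step 2: on WHITE (6,3): turn R to W, flip to black, move to (6,2). |black|=4
Step 3: on WHITE (6,2): turn R to N, flip to black, move to (5,2). |black|=5
Step 4: on WHITE (5,2): turn R to E, flip to black, move to (5,3). |black|=6
Step 5: on BLACK (5,3): turn L to N, flip to white, move to (4,3). |black|=5
Step 6: on WHITE (4,3): turn R to E, flip to black, move to (4,4). |black|=6
Step 7: on WHITE (4,4): turn R to S, flip to black, move to (5,4). |black|=7
Step 8: on WHITE (5,4): turn R to W, flip to black, move to (5,3). |black|=8
Step 9: on WHITE (5,3): turn R to N, flip to black, move to (4,3). |black|=9
Step 10: on BLACK (4,3): turn L to W, flip to white, move to (4,2). |black|=8
Step 11: on WHITE (4,2): turn R to N, flip to black, move to (3,2). |black|=9
Step 12: on BLACK (3,2): turn L to W, flip to white, move to (3,1). |black|=8
Step 13: on WHITE (3,1): turn R to N, flip to black, move to (2,1). |black|=9
Step 14: on WHITE (2,1): turn R to E, flip to black, move to (2,2). |black|=10
Step 15: on WHITE (2,2): turn R to S, flip to black, move to (3,2). |black|=11
Step 16: on WHITE (3,2): turn R to W, flip to black, move to (3,1). |black|=12
Step 17: on BLACK (3,1): turn L to S, flip to white, move to (4,1). |black|=11

Answer: 4 1 S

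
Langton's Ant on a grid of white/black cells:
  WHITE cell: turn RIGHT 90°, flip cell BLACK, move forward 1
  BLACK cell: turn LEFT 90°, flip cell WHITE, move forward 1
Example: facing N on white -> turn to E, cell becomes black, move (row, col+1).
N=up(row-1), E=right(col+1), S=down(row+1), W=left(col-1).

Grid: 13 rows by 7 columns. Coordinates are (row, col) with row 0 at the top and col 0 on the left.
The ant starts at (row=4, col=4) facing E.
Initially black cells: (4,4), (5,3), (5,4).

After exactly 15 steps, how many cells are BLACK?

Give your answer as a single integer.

Step 1: on BLACK (4,4): turn L to N, flip to white, move to (3,4). |black|=2
Step 2: on WHITE (3,4): turn R to E, flip to black, move to (3,5). |black|=3
Step 3: on WHITE (3,5): turn R to S, flip to black, move to (4,5). |black|=4
Step 4: on WHITE (4,5): turn R to W, flip to black, move to (4,4). |black|=5
Step 5: on WHITE (4,4): turn R to N, flip to black, move to (3,4). |black|=6
Step 6: on BLACK (3,4): turn L to W, flip to white, move to (3,3). |black|=5
Step 7: on WHITE (3,3): turn R to N, flip to black, move to (2,3). |black|=6
Step 8: on WHITE (2,3): turn R to E, flip to black, move to (2,4). |black|=7
Step 9: on WHITE (2,4): turn R to S, flip to black, move to (3,4). |black|=8
Step 10: on WHITE (3,4): turn R to W, flip to black, move to (3,3). |black|=9
Step 11: on BLACK (3,3): turn L to S, flip to white, move to (4,3). |black|=8
Step 12: on WHITE (4,3): turn R to W, flip to black, move to (4,2). |black|=9
Step 13: on WHITE (4,2): turn R to N, flip to black, move to (3,2). |black|=10
Step 14: on WHITE (3,2): turn R to E, flip to black, move to (3,3). |black|=11
Step 15: on WHITE (3,3): turn R to S, flip to black, move to (4,3). |black|=12

Answer: 12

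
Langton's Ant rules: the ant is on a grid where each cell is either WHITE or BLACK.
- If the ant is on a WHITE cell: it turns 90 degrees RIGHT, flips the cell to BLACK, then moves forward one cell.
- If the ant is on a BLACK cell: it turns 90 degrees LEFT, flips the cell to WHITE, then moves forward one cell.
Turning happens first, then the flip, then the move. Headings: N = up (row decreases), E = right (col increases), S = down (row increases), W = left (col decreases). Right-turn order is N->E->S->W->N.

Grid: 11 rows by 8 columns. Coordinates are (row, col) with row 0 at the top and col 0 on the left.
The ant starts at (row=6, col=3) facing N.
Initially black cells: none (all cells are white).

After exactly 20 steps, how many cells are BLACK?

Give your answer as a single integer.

Answer: 6

Derivation:
Step 1: on WHITE (6,3): turn R to E, flip to black, move to (6,4). |black|=1
Step 2: on WHITE (6,4): turn R to S, flip to black, move to (7,4). |black|=2
Step 3: on WHITE (7,4): turn R to W, flip to black, move to (7,3). |black|=3
Step 4: on WHITE (7,3): turn R to N, flip to black, move to (6,3). |black|=4
Step 5: on BLACK (6,3): turn L to W, flip to white, move to (6,2). |black|=3
Step 6: on WHITE (6,2): turn R to N, flip to black, move to (5,2). |black|=4
Step 7: on WHITE (5,2): turn R to E, flip to black, move to (5,3). |black|=5
Step 8: on WHITE (5,3): turn R to S, flip to black, move to (6,3). |black|=6
Step 9: on WHITE (6,3): turn R to W, flip to black, move to (6,2). |black|=7
Step 10: on BLACK (6,2): turn L to S, flip to white, move to (7,2). |black|=6
Step 11: on WHITE (7,2): turn R to W, flip to black, move to (7,1). |black|=7
Step 12: on WHITE (7,1): turn R to N, flip to black, move to (6,1). |black|=8
Step 13: on WHITE (6,1): turn R to E, flip to black, move to (6,2). |black|=9
Step 14: on WHITE (6,2): turn R to S, flip to black, move to (7,2). |black|=10
Step 15: on BLACK (7,2): turn L to E, flip to white, move to (7,3). |black|=9
Step 16: on BLACK (7,3): turn L to N, flip to white, move to (6,3). |black|=8
Step 17: on BLACK (6,3): turn L to W, flip to white, move to (6,2). |black|=7
Step 18: on BLACK (6,2): turn L to S, flip to white, move to (7,2). |black|=6
Step 19: on WHITE (7,2): turn R to W, flip to black, move to (7,1). |black|=7
Step 20: on BLACK (7,1): turn L to S, flip to white, move to (8,1). |black|=6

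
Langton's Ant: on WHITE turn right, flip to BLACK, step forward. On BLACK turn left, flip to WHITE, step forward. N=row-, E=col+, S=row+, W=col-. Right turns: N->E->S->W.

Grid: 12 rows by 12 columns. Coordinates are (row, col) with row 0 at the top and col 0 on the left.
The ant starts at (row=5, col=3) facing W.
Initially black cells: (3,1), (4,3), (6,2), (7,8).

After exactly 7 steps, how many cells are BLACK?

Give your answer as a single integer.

Step 1: on WHITE (5,3): turn R to N, flip to black, move to (4,3). |black|=5
Step 2: on BLACK (4,3): turn L to W, flip to white, move to (4,2). |black|=4
Step 3: on WHITE (4,2): turn R to N, flip to black, move to (3,2). |black|=5
Step 4: on WHITE (3,2): turn R to E, flip to black, move to (3,3). |black|=6
Step 5: on WHITE (3,3): turn R to S, flip to black, move to (4,3). |black|=7
Step 6: on WHITE (4,3): turn R to W, flip to black, move to (4,2). |black|=8
Step 7: on BLACK (4,2): turn L to S, flip to white, move to (5,2). |black|=7

Answer: 7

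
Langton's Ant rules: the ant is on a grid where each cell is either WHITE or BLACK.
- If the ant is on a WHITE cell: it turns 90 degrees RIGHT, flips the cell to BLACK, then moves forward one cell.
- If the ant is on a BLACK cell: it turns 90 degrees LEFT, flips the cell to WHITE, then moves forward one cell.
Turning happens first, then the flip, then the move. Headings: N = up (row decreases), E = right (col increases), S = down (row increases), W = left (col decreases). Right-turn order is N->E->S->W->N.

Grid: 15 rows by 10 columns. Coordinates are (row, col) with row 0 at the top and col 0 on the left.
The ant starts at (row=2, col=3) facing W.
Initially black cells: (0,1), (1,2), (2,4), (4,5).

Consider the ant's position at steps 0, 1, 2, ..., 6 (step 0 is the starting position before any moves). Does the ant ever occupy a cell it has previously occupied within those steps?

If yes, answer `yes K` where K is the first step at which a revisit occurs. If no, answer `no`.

Step 1: on WHITE (2,3): turn R to N, flip to black, move to (1,3). |black|=5 — new cell
Step 2: on WHITE (1,3): turn R to E, flip to black, move to (1,4). |black|=6 — new cell
Step 3: on WHITE (1,4): turn R to S, flip to black, move to (2,4). |black|=7 — new cell
Step 4: on BLACK (2,4): turn L to E, flip to white, move to (2,5). |black|=6 — new cell
Step 5: on WHITE (2,5): turn R to S, flip to black, move to (3,5). |black|=7 — new cell
Step 6: on WHITE (3,5): turn R to W, flip to black, move to (3,4). |black|=8 — new cell
No revisit within 6 steps.

Answer: no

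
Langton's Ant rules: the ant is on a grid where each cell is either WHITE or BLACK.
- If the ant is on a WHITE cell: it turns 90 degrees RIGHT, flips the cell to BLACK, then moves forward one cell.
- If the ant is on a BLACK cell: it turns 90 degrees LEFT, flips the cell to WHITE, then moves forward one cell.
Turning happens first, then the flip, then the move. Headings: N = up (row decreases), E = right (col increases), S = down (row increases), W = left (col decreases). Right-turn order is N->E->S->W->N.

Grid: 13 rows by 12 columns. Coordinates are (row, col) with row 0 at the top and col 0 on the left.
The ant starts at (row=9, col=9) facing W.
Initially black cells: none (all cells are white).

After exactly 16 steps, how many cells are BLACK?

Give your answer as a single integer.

Step 1: on WHITE (9,9): turn R to N, flip to black, move to (8,9). |black|=1
Step 2: on WHITE (8,9): turn R to E, flip to black, move to (8,10). |black|=2
Step 3: on WHITE (8,10): turn R to S, flip to black, move to (9,10). |black|=3
Step 4: on WHITE (9,10): turn R to W, flip to black, move to (9,9). |black|=4
Step 5: on BLACK (9,9): turn L to S, flip to white, move to (10,9). |black|=3
Step 6: on WHITE (10,9): turn R to W, flip to black, move to (10,8). |black|=4
Step 7: on WHITE (10,8): turn R to N, flip to black, move to (9,8). |black|=5
Step 8: on WHITE (9,8): turn R to E, flip to black, move to (9,9). |black|=6
Step 9: on WHITE (9,9): turn R to S, flip to black, move to (10,9). |black|=7
Step 10: on BLACK (10,9): turn L to E, flip to white, move to (10,10). |black|=6
Step 11: on WHITE (10,10): turn R to S, flip to black, move to (11,10). |black|=7
Step 12: on WHITE (11,10): turn R to W, flip to black, move to (11,9). |black|=8
Step 13: on WHITE (11,9): turn R to N, flip to black, move to (10,9). |black|=9
Step 14: on WHITE (10,9): turn R to E, flip to black, move to (10,10). |black|=10
Step 15: on BLACK (10,10): turn L to N, flip to white, move to (9,10). |black|=9
Step 16: on BLACK (9,10): turn L to W, flip to white, move to (9,9). |black|=8

Answer: 8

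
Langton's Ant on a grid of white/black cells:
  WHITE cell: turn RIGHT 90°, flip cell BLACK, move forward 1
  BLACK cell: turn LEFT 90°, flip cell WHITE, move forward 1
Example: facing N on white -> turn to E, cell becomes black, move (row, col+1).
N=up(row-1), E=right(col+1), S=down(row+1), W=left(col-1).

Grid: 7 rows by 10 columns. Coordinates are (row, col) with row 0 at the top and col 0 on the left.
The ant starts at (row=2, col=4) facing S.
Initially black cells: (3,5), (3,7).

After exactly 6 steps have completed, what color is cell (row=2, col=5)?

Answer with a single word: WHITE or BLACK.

Step 1: on WHITE (2,4): turn R to W, flip to black, move to (2,3). |black|=3
Step 2: on WHITE (2,3): turn R to N, flip to black, move to (1,3). |black|=4
Step 3: on WHITE (1,3): turn R to E, flip to black, move to (1,4). |black|=5
Step 4: on WHITE (1,4): turn R to S, flip to black, move to (2,4). |black|=6
Step 5: on BLACK (2,4): turn L to E, flip to white, move to (2,5). |black|=5
Step 6: on WHITE (2,5): turn R to S, flip to black, move to (3,5). |black|=6

Answer: BLACK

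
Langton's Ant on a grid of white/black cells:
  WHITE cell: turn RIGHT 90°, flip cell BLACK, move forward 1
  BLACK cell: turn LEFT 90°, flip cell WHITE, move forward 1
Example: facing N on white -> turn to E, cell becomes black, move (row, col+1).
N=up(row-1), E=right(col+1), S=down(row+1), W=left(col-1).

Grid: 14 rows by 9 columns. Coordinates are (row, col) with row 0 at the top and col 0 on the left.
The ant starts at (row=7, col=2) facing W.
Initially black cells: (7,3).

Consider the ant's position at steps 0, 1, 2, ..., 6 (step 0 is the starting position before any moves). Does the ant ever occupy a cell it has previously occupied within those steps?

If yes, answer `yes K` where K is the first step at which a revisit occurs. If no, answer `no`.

Answer: no

Derivation:
Step 1: on WHITE (7,2): turn R to N, flip to black, move to (6,2). |black|=2 — new cell
Step 2: on WHITE (6,2): turn R to E, flip to black, move to (6,3). |black|=3 — new cell
Step 3: on WHITE (6,3): turn R to S, flip to black, move to (7,3). |black|=4 — new cell
Step 4: on BLACK (7,3): turn L to E, flip to white, move to (7,4). |black|=3 — new cell
Step 5: on WHITE (7,4): turn R to S, flip to black, move to (8,4). |black|=4 — new cell
Step 6: on WHITE (8,4): turn R to W, flip to black, move to (8,3). |black|=5 — new cell
No revisit within 6 steps.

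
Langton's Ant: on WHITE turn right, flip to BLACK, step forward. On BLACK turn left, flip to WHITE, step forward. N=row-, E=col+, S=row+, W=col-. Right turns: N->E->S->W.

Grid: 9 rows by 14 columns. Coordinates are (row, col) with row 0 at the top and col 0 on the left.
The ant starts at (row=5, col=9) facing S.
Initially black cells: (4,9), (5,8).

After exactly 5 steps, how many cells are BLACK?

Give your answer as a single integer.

Answer: 5

Derivation:
Step 1: on WHITE (5,9): turn R to W, flip to black, move to (5,8). |black|=3
Step 2: on BLACK (5,8): turn L to S, flip to white, move to (6,8). |black|=2
Step 3: on WHITE (6,8): turn R to W, flip to black, move to (6,7). |black|=3
Step 4: on WHITE (6,7): turn R to N, flip to black, move to (5,7). |black|=4
Step 5: on WHITE (5,7): turn R to E, flip to black, move to (5,8). |black|=5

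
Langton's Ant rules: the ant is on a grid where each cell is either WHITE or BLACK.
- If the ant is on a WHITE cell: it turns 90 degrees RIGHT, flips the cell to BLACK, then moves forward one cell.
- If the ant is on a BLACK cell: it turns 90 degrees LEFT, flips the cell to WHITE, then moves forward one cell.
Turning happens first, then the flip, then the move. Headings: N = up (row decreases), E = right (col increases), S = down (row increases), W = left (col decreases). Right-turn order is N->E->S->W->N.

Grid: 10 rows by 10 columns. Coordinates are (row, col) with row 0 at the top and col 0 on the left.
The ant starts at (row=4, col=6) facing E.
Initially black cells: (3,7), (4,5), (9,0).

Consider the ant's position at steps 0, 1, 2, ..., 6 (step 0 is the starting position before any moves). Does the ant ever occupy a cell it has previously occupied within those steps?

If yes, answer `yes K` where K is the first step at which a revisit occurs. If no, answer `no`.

Step 1: on WHITE (4,6): turn R to S, flip to black, move to (5,6). |black|=4 — new cell
Step 2: on WHITE (5,6): turn R to W, flip to black, move to (5,5). |black|=5 — new cell
Step 3: on WHITE (5,5): turn R to N, flip to black, move to (4,5). |black|=6 — new cell
Step 4: on BLACK (4,5): turn L to W, flip to white, move to (4,4). |black|=5 — new cell
Step 5: on WHITE (4,4): turn R to N, flip to black, move to (3,4). |black|=6 — new cell
Step 6: on WHITE (3,4): turn R to E, flip to black, move to (3,5). |black|=7 — new cell
No revisit within 6 steps.

Answer: no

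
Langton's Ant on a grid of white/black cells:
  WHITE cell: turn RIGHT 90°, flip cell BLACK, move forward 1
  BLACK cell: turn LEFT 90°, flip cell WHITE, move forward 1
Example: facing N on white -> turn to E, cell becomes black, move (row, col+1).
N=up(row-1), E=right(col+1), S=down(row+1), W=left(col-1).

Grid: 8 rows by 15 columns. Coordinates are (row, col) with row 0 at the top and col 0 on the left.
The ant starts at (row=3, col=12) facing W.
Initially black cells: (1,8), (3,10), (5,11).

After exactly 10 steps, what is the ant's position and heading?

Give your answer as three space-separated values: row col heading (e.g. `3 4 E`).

Step 1: on WHITE (3,12): turn R to N, flip to black, move to (2,12). |black|=4
Step 2: on WHITE (2,12): turn R to E, flip to black, move to (2,13). |black|=5
Step 3: on WHITE (2,13): turn R to S, flip to black, move to (3,13). |black|=6
Step 4: on WHITE (3,13): turn R to W, flip to black, move to (3,12). |black|=7
Step 5: on BLACK (3,12): turn L to S, flip to white, move to (4,12). |black|=6
Step 6: on WHITE (4,12): turn R to W, flip to black, move to (4,11). |black|=7
Step 7: on WHITE (4,11): turn R to N, flip to black, move to (3,11). |black|=8
Step 8: on WHITE (3,11): turn R to E, flip to black, move to (3,12). |black|=9
Step 9: on WHITE (3,12): turn R to S, flip to black, move to (4,12). |black|=10
Step 10: on BLACK (4,12): turn L to E, flip to white, move to (4,13). |black|=9

Answer: 4 13 E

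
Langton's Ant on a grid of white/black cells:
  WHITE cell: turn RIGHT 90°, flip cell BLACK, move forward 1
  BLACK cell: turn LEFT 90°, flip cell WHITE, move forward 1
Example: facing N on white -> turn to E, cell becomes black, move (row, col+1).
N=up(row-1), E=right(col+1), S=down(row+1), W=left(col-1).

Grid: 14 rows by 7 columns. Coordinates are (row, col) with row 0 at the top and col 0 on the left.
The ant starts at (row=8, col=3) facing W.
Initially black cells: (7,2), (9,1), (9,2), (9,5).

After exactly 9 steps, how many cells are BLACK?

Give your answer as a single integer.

Answer: 9

Derivation:
Step 1: on WHITE (8,3): turn R to N, flip to black, move to (7,3). |black|=5
Step 2: on WHITE (7,3): turn R to E, flip to black, move to (7,4). |black|=6
Step 3: on WHITE (7,4): turn R to S, flip to black, move to (8,4). |black|=7
Step 4: on WHITE (8,4): turn R to W, flip to black, move to (8,3). |black|=8
Step 5: on BLACK (8,3): turn L to S, flip to white, move to (9,3). |black|=7
Step 6: on WHITE (9,3): turn R to W, flip to black, move to (9,2). |black|=8
Step 7: on BLACK (9,2): turn L to S, flip to white, move to (10,2). |black|=7
Step 8: on WHITE (10,2): turn R to W, flip to black, move to (10,1). |black|=8
Step 9: on WHITE (10,1): turn R to N, flip to black, move to (9,1). |black|=9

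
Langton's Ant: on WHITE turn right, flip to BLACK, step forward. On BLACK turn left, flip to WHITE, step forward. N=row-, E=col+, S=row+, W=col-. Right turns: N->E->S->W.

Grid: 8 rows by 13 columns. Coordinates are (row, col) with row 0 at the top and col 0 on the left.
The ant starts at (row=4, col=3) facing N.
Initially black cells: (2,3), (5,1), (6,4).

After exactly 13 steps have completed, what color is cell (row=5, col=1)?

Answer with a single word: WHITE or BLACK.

Step 1: on WHITE (4,3): turn R to E, flip to black, move to (4,4). |black|=4
Step 2: on WHITE (4,4): turn R to S, flip to black, move to (5,4). |black|=5
Step 3: on WHITE (5,4): turn R to W, flip to black, move to (5,3). |black|=6
Step 4: on WHITE (5,3): turn R to N, flip to black, move to (4,3). |black|=7
Step 5: on BLACK (4,3): turn L to W, flip to white, move to (4,2). |black|=6
Step 6: on WHITE (4,2): turn R to N, flip to black, move to (3,2). |black|=7
Step 7: on WHITE (3,2): turn R to E, flip to black, move to (3,3). |black|=8
Step 8: on WHITE (3,3): turn R to S, flip to black, move to (4,3). |black|=9
Step 9: on WHITE (4,3): turn R to W, flip to black, move to (4,2). |black|=10
Step 10: on BLACK (4,2): turn L to S, flip to white, move to (5,2). |black|=9
Step 11: on WHITE (5,2): turn R to W, flip to black, move to (5,1). |black|=10
Step 12: on BLACK (5,1): turn L to S, flip to white, move to (6,1). |black|=9
Step 13: on WHITE (6,1): turn R to W, flip to black, move to (6,0). |black|=10

Answer: WHITE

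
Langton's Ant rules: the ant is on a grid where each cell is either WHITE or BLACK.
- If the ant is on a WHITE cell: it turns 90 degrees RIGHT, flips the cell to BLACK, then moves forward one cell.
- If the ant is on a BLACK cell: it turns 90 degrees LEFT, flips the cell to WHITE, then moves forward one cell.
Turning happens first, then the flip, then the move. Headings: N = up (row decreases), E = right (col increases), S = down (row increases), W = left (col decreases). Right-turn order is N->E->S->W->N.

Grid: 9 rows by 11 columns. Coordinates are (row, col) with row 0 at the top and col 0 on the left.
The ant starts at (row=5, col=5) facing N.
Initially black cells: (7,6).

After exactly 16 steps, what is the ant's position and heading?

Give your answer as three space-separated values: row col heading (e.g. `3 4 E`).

Step 1: on WHITE (5,5): turn R to E, flip to black, move to (5,6). |black|=2
Step 2: on WHITE (5,6): turn R to S, flip to black, move to (6,6). |black|=3
Step 3: on WHITE (6,6): turn R to W, flip to black, move to (6,5). |black|=4
Step 4: on WHITE (6,5): turn R to N, flip to black, move to (5,5). |black|=5
Step 5: on BLACK (5,5): turn L to W, flip to white, move to (5,4). |black|=4
Step 6: on WHITE (5,4): turn R to N, flip to black, move to (4,4). |black|=5
Step 7: on WHITE (4,4): turn R to E, flip to black, move to (4,5). |black|=6
Step 8: on WHITE (4,5): turn R to S, flip to black, move to (5,5). |black|=7
Step 9: on WHITE (5,5): turn R to W, flip to black, move to (5,4). |black|=8
Step 10: on BLACK (5,4): turn L to S, flip to white, move to (6,4). |black|=7
Step 11: on WHITE (6,4): turn R to W, flip to black, move to (6,3). |black|=8
Step 12: on WHITE (6,3): turn R to N, flip to black, move to (5,3). |black|=9
Step 13: on WHITE (5,3): turn R to E, flip to black, move to (5,4). |black|=10
Step 14: on WHITE (5,4): turn R to S, flip to black, move to (6,4). |black|=11
Step 15: on BLACK (6,4): turn L to E, flip to white, move to (6,5). |black|=10
Step 16: on BLACK (6,5): turn L to N, flip to white, move to (5,5). |black|=9

Answer: 5 5 N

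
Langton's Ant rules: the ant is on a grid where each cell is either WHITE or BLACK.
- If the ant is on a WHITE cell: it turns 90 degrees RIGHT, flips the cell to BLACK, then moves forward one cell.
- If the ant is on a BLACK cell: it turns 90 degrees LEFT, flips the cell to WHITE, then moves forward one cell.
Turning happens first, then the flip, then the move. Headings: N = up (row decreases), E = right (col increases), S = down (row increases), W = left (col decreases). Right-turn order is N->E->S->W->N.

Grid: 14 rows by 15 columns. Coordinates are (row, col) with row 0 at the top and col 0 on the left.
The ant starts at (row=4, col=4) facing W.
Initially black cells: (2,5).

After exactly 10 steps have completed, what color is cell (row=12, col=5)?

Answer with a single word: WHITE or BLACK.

Step 1: on WHITE (4,4): turn R to N, flip to black, move to (3,4). |black|=2
Step 2: on WHITE (3,4): turn R to E, flip to black, move to (3,5). |black|=3
Step 3: on WHITE (3,5): turn R to S, flip to black, move to (4,5). |black|=4
Step 4: on WHITE (4,5): turn R to W, flip to black, move to (4,4). |black|=5
Step 5: on BLACK (4,4): turn L to S, flip to white, move to (5,4). |black|=4
Step 6: on WHITE (5,4): turn R to W, flip to black, move to (5,3). |black|=5
Step 7: on WHITE (5,3): turn R to N, flip to black, move to (4,3). |black|=6
Step 8: on WHITE (4,3): turn R to E, flip to black, move to (4,4). |black|=7
Step 9: on WHITE (4,4): turn R to S, flip to black, move to (5,4). |black|=8
Step 10: on BLACK (5,4): turn L to E, flip to white, move to (5,5). |black|=7

Answer: WHITE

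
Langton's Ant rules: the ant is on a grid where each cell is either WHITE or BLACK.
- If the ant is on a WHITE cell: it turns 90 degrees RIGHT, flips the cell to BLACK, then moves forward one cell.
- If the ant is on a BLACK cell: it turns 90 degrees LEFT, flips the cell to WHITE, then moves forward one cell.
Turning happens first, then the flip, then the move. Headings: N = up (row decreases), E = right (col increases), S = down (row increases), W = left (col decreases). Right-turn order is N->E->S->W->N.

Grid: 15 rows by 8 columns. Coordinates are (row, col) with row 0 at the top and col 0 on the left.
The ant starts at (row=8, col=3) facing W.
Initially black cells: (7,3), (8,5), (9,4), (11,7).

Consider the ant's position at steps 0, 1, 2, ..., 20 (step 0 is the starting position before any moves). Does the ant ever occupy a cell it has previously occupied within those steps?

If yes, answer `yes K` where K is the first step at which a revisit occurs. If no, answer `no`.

Step 1: on WHITE (8,3): turn R to N, flip to black, move to (7,3). |black|=5 — new cell
Step 2: on BLACK (7,3): turn L to W, flip to white, move to (7,2). |black|=4 — new cell
Step 3: on WHITE (7,2): turn R to N, flip to black, move to (6,2). |black|=5 — new cell
Step 4: on WHITE (6,2): turn R to E, flip to black, move to (6,3). |black|=6 — new cell
Step 5: on WHITE (6,3): turn R to S, flip to black, move to (7,3). |black|=7 — REVISIT

Answer: yes 5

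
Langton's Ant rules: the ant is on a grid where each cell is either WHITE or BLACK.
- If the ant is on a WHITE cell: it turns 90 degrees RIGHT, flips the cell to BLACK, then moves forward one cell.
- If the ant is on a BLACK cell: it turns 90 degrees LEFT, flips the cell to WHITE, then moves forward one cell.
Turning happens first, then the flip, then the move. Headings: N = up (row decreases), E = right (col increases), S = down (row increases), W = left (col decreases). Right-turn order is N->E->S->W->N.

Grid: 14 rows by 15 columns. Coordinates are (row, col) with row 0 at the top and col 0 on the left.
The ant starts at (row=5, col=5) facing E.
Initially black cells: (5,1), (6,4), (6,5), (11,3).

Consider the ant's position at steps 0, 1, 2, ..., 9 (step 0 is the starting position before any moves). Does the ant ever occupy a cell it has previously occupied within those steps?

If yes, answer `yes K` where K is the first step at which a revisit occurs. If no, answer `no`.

Answer: yes 5

Derivation:
Step 1: on WHITE (5,5): turn R to S, flip to black, move to (6,5). |black|=5 — new cell
Step 2: on BLACK (6,5): turn L to E, flip to white, move to (6,6). |black|=4 — new cell
Step 3: on WHITE (6,6): turn R to S, flip to black, move to (7,6). |black|=5 — new cell
Step 4: on WHITE (7,6): turn R to W, flip to black, move to (7,5). |black|=6 — new cell
Step 5: on WHITE (7,5): turn R to N, flip to black, move to (6,5). |black|=7 — REVISIT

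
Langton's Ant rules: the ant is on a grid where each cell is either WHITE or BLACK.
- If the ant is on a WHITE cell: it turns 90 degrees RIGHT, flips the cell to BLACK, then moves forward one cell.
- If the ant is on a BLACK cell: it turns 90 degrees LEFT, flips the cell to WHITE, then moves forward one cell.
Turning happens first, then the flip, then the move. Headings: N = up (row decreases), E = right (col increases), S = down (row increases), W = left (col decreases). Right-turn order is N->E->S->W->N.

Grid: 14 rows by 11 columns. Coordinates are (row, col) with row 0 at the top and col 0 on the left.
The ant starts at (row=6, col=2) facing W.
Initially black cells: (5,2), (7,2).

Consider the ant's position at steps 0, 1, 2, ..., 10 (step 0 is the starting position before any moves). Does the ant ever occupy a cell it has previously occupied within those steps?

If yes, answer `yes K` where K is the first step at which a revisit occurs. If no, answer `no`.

Answer: yes 5

Derivation:
Step 1: on WHITE (6,2): turn R to N, flip to black, move to (5,2). |black|=3 — new cell
Step 2: on BLACK (5,2): turn L to W, flip to white, move to (5,1). |black|=2 — new cell
Step 3: on WHITE (5,1): turn R to N, flip to black, move to (4,1). |black|=3 — new cell
Step 4: on WHITE (4,1): turn R to E, flip to black, move to (4,2). |black|=4 — new cell
Step 5: on WHITE (4,2): turn R to S, flip to black, move to (5,2). |black|=5 — REVISIT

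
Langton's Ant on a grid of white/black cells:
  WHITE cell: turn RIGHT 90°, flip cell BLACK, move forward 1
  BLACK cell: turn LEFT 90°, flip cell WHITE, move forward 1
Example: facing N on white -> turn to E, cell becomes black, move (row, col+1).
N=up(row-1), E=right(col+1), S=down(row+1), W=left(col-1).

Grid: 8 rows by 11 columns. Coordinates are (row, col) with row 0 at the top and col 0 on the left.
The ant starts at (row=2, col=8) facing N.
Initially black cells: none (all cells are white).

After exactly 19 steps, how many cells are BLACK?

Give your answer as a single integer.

Answer: 7

Derivation:
Step 1: on WHITE (2,8): turn R to E, flip to black, move to (2,9). |black|=1
Step 2: on WHITE (2,9): turn R to S, flip to black, move to (3,9). |black|=2
Step 3: on WHITE (3,9): turn R to W, flip to black, move to (3,8). |black|=3
Step 4: on WHITE (3,8): turn R to N, flip to black, move to (2,8). |black|=4
Step 5: on BLACK (2,8): turn L to W, flip to white, move to (2,7). |black|=3
Step 6: on WHITE (2,7): turn R to N, flip to black, move to (1,7). |black|=4
Step 7: on WHITE (1,7): turn R to E, flip to black, move to (1,8). |black|=5
Step 8: on WHITE (1,8): turn R to S, flip to black, move to (2,8). |black|=6
Step 9: on WHITE (2,8): turn R to W, flip to black, move to (2,7). |black|=7
Step 10: on BLACK (2,7): turn L to S, flip to white, move to (3,7). |black|=6
Step 11: on WHITE (3,7): turn R to W, flip to black, move to (3,6). |black|=7
Step 12: on WHITE (3,6): turn R to N, flip to black, move to (2,6). |black|=8
Step 13: on WHITE (2,6): turn R to E, flip to black, move to (2,7). |black|=9
Step 14: on WHITE (2,7): turn R to S, flip to black, move to (3,7). |black|=10
Step 15: on BLACK (3,7): turn L to E, flip to white, move to (3,8). |black|=9
Step 16: on BLACK (3,8): turn L to N, flip to white, move to (2,8). |black|=8
Step 17: on BLACK (2,8): turn L to W, flip to white, move to (2,7). |black|=7
Step 18: on BLACK (2,7): turn L to S, flip to white, move to (3,7). |black|=6
Step 19: on WHITE (3,7): turn R to W, flip to black, move to (3,6). |black|=7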